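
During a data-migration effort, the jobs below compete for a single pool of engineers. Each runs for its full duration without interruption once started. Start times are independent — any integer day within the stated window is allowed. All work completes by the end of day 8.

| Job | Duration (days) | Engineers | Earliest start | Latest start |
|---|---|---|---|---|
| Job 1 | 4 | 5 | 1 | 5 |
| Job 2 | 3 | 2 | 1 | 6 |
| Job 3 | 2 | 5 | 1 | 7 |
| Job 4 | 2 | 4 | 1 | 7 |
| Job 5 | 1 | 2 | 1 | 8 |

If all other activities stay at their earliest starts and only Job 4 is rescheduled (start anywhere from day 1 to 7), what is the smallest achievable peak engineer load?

Job 4@1: d1:18  d2:16  d3:7  d4:5  d5:0  d6:0  d7:0  d8:0 → peak 18
Job 4@2: d1:14  d2:16  d3:11  d4:5  d5:0  d6:0  d7:0  d8:0 → peak 16
Job 4@3: d1:14  d2:12  d3:11  d4:9  d5:0  d6:0  d7:0  d8:0 → peak 14
Job 4@4: d1:14  d2:12  d3:7  d4:9  d5:4  d6:0  d7:0  d8:0 → peak 14
Job 4@5: d1:14  d2:12  d3:7  d4:5  d5:4  d6:4  d7:0  d8:0 → peak 14
Job 4@6: d1:14  d2:12  d3:7  d4:5  d5:0  d6:4  d7:4  d8:0 → peak 14
Job 4@7: d1:14  d2:12  d3:7  d4:5  d5:0  d6:0  d7:4  d8:4 → peak 14
Best is Job 4@3, peak 14.

14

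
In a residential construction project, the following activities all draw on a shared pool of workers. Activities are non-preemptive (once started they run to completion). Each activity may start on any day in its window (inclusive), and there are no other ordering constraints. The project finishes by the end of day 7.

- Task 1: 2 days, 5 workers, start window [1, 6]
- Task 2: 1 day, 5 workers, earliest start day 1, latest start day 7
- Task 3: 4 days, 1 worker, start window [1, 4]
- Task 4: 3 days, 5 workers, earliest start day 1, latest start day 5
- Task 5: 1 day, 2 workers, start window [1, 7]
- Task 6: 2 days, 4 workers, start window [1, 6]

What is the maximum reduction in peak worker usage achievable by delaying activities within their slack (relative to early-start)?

13

Early-start peak: d1:22  d2:15  d3:6  d4:1  d5:0  d6:0  d7:0 ⇒ 22.
Leveled (Task 1@1, Task 2@3, Task 3@1, Task 4@4, Task 5@1, Task 6@5): d1:8  d2:6  d3:6  d4:6  d5:9  d6:9  d7:0 ⇒ 9.
Reduction 22 − 9 = 13.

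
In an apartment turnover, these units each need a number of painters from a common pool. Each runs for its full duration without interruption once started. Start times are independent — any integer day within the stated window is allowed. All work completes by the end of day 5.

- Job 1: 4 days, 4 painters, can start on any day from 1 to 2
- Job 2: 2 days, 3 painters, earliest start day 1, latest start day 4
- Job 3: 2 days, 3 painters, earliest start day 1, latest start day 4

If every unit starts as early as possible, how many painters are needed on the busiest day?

Early-start schedule: Job 1@1, Job 2@1, Job 3@1.
Load per day: day 1: 10, day 2: 10, day 3: 4, day 4: 4, day 5: 0.
Peak is 10.

10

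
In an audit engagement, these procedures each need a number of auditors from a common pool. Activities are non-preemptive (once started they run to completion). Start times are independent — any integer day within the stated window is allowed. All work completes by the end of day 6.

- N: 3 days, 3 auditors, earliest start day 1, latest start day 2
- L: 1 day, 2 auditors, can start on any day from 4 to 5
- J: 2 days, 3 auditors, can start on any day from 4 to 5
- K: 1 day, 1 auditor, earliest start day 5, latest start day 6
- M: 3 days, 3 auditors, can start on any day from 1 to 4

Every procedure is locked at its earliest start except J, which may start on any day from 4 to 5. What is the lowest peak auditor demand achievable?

J@4: d1:6  d2:6  d3:6  d4:5  d5:4  d6:0 → peak 6
J@5: d1:6  d2:6  d3:6  d4:2  d5:4  d6:3 → peak 6
Best is J@4, peak 6.

6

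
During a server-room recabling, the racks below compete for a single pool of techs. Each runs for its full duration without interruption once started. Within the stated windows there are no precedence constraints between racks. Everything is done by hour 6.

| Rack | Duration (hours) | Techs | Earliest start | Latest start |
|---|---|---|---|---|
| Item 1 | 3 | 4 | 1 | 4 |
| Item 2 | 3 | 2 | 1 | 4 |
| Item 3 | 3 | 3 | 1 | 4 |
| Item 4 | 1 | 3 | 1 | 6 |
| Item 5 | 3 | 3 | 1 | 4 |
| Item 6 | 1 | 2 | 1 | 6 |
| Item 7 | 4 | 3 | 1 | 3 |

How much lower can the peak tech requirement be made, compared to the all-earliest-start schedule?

11

Early-start peak: h1:20  h2:15  h3:15  h4:3  h5:0  h6:0 ⇒ 20.
Leveled (Item 1@1, Item 2@1, Item 3@4, Item 4@1, Item 5@4, Item 6@2, Item 7@3): h1:9  h2:8  h3:9  h4:9  h5:9  h6:9 ⇒ 9.
Reduction 20 − 9 = 11.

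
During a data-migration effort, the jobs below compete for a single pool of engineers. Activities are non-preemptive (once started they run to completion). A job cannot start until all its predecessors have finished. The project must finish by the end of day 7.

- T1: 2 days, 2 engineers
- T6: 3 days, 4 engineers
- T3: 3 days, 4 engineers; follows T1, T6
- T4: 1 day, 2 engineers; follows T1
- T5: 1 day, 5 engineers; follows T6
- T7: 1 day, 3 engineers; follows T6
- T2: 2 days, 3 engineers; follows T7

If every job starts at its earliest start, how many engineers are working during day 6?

At early start, day 6 has: T3, T2.
Demand: 4 + 3 = 7.

7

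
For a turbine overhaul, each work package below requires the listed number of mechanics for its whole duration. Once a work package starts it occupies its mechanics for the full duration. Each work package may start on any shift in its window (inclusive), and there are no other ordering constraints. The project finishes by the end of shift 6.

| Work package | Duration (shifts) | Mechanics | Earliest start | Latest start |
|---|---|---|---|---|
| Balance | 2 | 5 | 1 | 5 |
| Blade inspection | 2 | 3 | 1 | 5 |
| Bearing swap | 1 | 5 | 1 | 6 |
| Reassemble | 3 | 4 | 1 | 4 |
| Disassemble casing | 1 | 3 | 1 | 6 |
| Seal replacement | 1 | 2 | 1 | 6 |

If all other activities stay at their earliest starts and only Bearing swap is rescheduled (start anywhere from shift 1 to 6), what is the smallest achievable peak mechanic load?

Bearing swap@1: s1:22  s2:12  s3:4  s4:0  s5:0  s6:0 → peak 22
Bearing swap@2: s1:17  s2:17  s3:4  s4:0  s5:0  s6:0 → peak 17
Bearing swap@3: s1:17  s2:12  s3:9  s4:0  s5:0  s6:0 → peak 17
Bearing swap@4: s1:17  s2:12  s3:4  s4:5  s5:0  s6:0 → peak 17
Bearing swap@5: s1:17  s2:12  s3:4  s4:0  s5:5  s6:0 → peak 17
Bearing swap@6: s1:17  s2:12  s3:4  s4:0  s5:0  s6:5 → peak 17
Best is Bearing swap@2, peak 17.

17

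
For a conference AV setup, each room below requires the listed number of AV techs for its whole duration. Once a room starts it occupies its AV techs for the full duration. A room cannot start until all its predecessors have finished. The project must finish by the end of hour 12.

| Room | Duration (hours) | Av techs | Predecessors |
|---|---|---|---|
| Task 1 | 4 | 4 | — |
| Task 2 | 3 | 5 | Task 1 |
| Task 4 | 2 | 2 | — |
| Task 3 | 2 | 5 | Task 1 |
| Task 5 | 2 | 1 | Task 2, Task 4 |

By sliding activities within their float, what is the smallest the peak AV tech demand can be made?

6

Early-start (Task 1@1, Task 2@5, Task 4@1, Task 3@5, Task 5@8) gives peak 10: h1:6  h2:6  h3:4  h4:4  h5:10  h6:10  h7:5  h8:1  h9:1  h10:0  h11:0  h12:0.
Shift Task 3→8.
Schedule Task 1@1, Task 2@5, Task 4@1, Task 3@8, Task 5@8: h1:6  h2:6  h3:4  h4:4  h5:5  h6:5  h7:5  h8:6  h9:6  h10:0  h11:0  h12:0 — peak 6.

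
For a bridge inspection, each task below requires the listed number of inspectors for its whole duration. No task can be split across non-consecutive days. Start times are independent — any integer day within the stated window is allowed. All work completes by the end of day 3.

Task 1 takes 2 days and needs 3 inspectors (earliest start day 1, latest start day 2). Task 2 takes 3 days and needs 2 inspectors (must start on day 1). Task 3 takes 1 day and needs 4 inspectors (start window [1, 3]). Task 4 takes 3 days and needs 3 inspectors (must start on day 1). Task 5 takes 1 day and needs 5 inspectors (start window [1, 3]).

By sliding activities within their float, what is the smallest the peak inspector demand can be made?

12

Early-start (Task 1@1, Task 2@1, Task 3@1, Task 4@1, Task 5@1) gives peak 17: d1:17  d2:8  d3:5.
Shift Task 5→3.
Schedule Task 1@1, Task 2@1, Task 3@1, Task 4@1, Task 5@3: d1:12  d2:8  d3:10 — peak 12.
No arrangement of the 18 feasible schedules does better.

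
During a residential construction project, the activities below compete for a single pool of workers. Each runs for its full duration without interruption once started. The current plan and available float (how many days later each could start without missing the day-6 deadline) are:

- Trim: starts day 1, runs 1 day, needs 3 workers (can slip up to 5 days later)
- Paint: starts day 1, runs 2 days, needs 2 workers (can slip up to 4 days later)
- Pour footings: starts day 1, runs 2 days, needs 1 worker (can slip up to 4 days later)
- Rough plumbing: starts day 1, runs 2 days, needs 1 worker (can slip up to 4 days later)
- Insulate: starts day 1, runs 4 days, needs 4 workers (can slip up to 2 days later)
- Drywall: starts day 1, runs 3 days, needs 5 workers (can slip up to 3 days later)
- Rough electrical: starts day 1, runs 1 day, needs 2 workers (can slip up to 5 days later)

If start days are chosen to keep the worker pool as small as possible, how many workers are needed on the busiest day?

9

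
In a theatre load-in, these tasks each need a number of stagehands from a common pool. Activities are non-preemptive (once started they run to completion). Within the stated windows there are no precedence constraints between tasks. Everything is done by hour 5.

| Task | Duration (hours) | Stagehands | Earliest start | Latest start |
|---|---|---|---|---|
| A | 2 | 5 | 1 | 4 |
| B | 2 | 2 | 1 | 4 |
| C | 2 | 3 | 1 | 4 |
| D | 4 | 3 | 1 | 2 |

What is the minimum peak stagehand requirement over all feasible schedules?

Early-start (A@1, B@1, C@1, D@1) gives peak 13: h1:13  h2:13  h3:3  h4:3  h5:0.
Shift B→3, C→3.
Schedule A@1, B@3, C@3, D@1: h1:8  h2:8  h3:8  h4:8  h5:0 — peak 8.

8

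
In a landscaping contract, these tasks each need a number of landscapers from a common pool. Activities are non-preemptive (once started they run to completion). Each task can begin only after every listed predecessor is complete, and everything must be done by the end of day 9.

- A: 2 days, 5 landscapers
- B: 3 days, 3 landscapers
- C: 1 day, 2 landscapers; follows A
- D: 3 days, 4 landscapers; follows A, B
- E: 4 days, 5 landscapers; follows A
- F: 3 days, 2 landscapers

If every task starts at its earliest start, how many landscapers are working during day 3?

At early start, day 3 has: B, C, E, F.
Demand: 3 + 2 + 5 + 2 = 12.

12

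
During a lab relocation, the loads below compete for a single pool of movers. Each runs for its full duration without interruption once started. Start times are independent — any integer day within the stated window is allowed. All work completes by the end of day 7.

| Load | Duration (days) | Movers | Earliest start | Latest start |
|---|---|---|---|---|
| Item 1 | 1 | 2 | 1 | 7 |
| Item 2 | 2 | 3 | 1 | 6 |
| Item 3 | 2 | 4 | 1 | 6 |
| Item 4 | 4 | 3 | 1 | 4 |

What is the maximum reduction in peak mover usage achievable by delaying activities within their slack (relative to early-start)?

6

Early-start peak: d1:12  d2:10  d3:3  d4:3  d5:0  d6:0  d7:0 ⇒ 12.
Leveled (Item 1@1, Item 2@1, Item 3@6, Item 4@2): d1:5  d2:6  d3:3  d4:3  d5:3  d6:4  d7:4 ⇒ 6.
Reduction 12 − 6 = 6.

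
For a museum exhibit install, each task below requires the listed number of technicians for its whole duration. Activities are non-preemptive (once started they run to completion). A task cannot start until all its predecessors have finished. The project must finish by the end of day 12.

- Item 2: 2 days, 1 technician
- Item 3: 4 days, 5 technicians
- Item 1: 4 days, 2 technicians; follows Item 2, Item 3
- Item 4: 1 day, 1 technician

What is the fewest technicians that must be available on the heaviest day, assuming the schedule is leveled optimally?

Early-start (Item 2@1, Item 3@1, Item 1@5, Item 4@1) gives peak 7: d1:7  d2:6  d3:5  d4:5  d5:2  d6:2  d7:2  d8:2  d9:0  d10:0  d11:0  d12:0.
Shift Item 3→3, Item 1→7.
Schedule Item 2@1, Item 3@3, Item 1@7, Item 4@1: d1:2  d2:1  d3:5  d4:5  d5:5  d6:5  d7:2  d8:2  d9:2  d10:2  d11:0  d12:0 — peak 5.

5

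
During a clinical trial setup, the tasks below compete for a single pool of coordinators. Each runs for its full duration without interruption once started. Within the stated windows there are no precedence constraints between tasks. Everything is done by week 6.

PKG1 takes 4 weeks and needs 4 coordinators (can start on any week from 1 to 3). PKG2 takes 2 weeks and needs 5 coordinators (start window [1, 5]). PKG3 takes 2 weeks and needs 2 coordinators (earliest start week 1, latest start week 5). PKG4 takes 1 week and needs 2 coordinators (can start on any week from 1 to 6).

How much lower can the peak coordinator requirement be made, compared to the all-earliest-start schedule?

Early-start peak: w1:13  w2:11  w3:4  w4:4  w5:0  w6:0 ⇒ 13.
Leveled (PKG1@1, PKG2@5, PKG3@1, PKG4@3): w1:6  w2:6  w3:6  w4:4  w5:5  w6:5 ⇒ 6.
Reduction 13 − 6 = 7.

7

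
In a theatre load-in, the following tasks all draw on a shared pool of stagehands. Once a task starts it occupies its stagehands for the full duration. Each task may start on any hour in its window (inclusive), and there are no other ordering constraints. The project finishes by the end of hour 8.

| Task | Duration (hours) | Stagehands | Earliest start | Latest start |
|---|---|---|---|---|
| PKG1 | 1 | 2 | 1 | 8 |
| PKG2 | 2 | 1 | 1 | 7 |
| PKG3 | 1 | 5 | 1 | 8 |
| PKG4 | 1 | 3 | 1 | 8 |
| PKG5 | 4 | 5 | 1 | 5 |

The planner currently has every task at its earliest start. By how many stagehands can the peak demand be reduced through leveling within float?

Early-start peak: h1:16  h2:6  h3:5  h4:5  h5:0  h6:0  h7:0  h8:0 ⇒ 16.
Leveled (PKG1@1, PKG2@1, PKG3@3, PKG4@2, PKG5@4): h1:3  h2:4  h3:5  h4:5  h5:5  h6:5  h7:5  h8:0 ⇒ 5.
Reduction 16 − 5 = 11.

11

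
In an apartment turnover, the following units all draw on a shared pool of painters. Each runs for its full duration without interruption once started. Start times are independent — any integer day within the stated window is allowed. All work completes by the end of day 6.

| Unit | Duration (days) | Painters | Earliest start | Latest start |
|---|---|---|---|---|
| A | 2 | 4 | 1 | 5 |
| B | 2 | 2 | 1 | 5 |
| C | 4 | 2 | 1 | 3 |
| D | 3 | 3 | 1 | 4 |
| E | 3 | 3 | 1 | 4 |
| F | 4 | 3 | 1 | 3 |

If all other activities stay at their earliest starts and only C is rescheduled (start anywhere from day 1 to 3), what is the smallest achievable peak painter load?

15

C@1: d1:17  d2:17  d3:11  d4:5  d5:0  d6:0 → peak 17
C@2: d1:15  d2:17  d3:11  d4:5  d5:2  d6:0 → peak 17
C@3: d1:15  d2:15  d3:11  d4:5  d5:2  d6:2 → peak 15
Best is C@3, peak 15.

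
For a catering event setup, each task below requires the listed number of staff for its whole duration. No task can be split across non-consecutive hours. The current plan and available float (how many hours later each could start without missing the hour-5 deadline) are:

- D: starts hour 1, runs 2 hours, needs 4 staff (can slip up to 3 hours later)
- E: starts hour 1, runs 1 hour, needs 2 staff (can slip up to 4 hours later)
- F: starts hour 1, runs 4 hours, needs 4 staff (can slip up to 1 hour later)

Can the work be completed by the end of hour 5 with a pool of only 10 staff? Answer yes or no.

yes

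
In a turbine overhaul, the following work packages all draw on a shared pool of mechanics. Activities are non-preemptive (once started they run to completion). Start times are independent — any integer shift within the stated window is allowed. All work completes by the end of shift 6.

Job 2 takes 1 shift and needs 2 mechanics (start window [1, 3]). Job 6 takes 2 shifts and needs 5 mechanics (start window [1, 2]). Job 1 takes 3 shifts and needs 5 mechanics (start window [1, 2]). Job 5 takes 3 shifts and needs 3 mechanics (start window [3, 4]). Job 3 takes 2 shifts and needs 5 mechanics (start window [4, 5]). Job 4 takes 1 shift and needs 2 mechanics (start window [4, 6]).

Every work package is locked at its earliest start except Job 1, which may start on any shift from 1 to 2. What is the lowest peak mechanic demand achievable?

12

Job 1@1: s1:12  s2:10  s3:8  s4:10  s5:8  s6:0 → peak 12
Job 1@2: s1:7  s2:10  s3:8  s4:15  s5:8  s6:0 → peak 15
Best is Job 1@1, peak 12.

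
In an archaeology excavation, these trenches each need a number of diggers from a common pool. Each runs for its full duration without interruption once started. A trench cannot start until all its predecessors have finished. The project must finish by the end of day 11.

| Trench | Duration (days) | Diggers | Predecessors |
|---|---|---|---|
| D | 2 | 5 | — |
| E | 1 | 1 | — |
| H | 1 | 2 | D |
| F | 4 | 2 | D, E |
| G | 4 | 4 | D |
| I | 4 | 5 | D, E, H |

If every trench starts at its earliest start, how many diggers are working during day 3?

8

At early start, day 3 has: H, F, G.
Demand: 2 + 2 + 4 = 8.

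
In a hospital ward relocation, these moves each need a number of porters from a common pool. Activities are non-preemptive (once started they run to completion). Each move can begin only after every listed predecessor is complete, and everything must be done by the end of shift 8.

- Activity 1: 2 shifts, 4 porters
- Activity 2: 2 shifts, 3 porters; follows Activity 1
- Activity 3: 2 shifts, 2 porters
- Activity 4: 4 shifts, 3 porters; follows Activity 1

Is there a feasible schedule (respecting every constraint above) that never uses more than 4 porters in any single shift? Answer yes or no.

The minimum achievable peak is 5; 4 < 5, so no feasible schedule stays within the cap.

no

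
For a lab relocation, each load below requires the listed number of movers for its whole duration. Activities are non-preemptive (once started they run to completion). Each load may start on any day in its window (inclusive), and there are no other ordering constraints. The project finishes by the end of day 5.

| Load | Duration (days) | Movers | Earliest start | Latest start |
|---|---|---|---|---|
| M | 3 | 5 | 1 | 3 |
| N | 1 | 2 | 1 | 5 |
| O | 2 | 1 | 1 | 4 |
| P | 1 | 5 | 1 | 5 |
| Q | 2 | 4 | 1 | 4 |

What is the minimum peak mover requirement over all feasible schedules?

Early-start (M@1, N@1, O@1, P@1, Q@1) gives peak 17: d1:17  d2:10  d3:5  d4:0  d5:0.
Shift P→4, Q→3.
Schedule M@1, N@1, O@1, P@4, Q@3: d1:8  d2:6  d3:9  d4:9  d5:0 — peak 9.

9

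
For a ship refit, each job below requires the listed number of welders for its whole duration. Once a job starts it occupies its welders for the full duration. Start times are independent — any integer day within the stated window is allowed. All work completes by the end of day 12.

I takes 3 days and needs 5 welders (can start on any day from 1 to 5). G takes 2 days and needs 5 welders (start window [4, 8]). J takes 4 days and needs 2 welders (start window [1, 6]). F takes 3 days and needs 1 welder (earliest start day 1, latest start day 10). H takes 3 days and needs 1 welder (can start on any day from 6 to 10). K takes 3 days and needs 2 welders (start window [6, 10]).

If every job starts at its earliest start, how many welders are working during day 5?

5

At early start, day 5 has: G.
Demand: 5 = 5.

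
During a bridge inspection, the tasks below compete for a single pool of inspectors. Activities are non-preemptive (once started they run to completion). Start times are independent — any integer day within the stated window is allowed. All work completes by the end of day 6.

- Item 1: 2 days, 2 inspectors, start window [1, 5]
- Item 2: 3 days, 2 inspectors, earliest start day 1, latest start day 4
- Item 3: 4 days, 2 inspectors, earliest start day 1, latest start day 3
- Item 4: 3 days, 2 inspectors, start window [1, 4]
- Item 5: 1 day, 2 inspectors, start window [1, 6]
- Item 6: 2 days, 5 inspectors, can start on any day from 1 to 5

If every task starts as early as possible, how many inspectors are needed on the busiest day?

15

Early-start schedule: Item 1@1, Item 2@1, Item 3@1, Item 4@1, Item 5@1, Item 6@1.
Load per day: day 1: 15, day 2: 13, day 3: 6, day 4: 2, day 5: 0, day 6: 0.
Peak is 15.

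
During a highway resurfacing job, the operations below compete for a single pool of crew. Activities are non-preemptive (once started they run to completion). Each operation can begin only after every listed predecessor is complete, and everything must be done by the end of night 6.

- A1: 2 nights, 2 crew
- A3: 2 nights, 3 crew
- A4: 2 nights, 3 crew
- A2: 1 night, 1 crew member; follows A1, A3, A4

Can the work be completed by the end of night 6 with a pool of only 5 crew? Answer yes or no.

yes

Schedule A1@1, A3@1, A4@3, A2@5: n1:5  n2:5  n3:3  n4:3  n5:1  n6:0 — peak 5 ≤ 5.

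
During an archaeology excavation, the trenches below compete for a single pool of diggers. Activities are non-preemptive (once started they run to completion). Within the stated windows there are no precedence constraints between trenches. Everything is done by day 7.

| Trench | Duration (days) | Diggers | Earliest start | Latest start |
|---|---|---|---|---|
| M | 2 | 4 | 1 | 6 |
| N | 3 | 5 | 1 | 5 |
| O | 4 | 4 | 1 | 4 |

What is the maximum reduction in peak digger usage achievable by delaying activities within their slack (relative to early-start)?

Early-start peak: d1:13  d2:13  d3:9  d4:4  d5:0  d6:0  d7:0 ⇒ 13.
Leveled (M@1, N@5, O@1): d1:8  d2:8  d3:4  d4:4  d5:5  d6:5  d7:5 ⇒ 8.
Reduction 13 − 8 = 5.

5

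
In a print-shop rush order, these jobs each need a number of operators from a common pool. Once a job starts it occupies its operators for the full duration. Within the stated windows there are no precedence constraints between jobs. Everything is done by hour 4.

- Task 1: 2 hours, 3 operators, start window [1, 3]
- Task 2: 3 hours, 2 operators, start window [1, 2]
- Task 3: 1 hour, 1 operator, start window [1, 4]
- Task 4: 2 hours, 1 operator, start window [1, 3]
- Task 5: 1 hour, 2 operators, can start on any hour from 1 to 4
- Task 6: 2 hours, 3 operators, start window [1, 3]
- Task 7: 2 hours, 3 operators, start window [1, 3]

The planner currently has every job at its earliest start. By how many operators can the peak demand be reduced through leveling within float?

7

Early-start peak: h1:15  h2:12  h3:2  h4:0 ⇒ 15.
Leveled (Task 1@1, Task 2@1, Task 3@1, Task 4@1, Task 5@2, Task 6@3, Task 7@3): h1:7  h2:8  h3:8  h4:6 ⇒ 8.
Reduction 15 − 8 = 7.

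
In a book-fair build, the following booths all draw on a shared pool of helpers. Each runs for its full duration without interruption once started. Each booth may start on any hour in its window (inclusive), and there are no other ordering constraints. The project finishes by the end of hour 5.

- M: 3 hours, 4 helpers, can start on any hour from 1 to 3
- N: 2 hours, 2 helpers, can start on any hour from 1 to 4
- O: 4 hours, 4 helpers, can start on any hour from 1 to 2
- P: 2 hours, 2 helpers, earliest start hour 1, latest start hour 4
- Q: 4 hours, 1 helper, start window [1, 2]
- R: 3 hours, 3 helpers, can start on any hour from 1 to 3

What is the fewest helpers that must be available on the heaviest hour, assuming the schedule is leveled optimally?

12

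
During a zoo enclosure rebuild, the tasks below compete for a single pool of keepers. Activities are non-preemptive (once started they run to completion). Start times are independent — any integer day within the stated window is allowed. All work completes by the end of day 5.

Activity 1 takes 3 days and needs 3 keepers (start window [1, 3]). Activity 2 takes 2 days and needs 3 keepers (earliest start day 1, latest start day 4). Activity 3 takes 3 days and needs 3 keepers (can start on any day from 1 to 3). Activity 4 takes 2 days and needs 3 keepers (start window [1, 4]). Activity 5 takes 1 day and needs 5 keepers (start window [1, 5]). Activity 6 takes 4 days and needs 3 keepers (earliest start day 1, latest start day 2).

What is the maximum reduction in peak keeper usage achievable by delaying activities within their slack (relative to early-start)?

9

Early-start peak: d1:20  d2:15  d3:9  d4:3  d5:0 ⇒ 20.
Leveled (Activity 1@1, Activity 2@1, Activity 3@3, Activity 4@4, Activity 5@1, Activity 6@2): d1:11  d2:9  d3:9  d4:9  d5:9 ⇒ 11.
Reduction 20 − 11 = 9.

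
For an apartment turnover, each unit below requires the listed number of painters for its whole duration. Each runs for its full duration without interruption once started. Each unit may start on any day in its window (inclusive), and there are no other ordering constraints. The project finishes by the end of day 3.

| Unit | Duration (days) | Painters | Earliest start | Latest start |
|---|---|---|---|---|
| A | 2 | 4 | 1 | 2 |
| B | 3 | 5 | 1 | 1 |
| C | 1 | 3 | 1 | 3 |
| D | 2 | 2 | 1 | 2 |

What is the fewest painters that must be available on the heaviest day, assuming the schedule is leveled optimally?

11

Early-start (A@1, B@1, C@1, D@1) gives peak 14: d1:14  d2:11  d3:5.
Shift C→3.
Schedule A@1, B@1, C@3, D@1: d1:11  d2:11  d3:8 — peak 11.
No arrangement of the 12 feasible schedules does better.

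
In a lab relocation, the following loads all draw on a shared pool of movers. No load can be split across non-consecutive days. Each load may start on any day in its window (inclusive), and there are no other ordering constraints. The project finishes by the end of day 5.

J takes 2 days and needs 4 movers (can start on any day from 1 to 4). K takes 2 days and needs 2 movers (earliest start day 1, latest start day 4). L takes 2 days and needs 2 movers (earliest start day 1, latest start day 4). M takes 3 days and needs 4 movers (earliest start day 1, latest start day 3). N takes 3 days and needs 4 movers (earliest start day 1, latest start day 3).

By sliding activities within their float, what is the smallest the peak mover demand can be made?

8

Early-start (J@1, K@1, L@1, M@1, N@1) gives peak 16: d1:16  d2:16  d3:8  d4:0  d5:0.
Shift M→3, N→3.
Schedule J@1, K@1, L@1, M@3, N@3: d1:8  d2:8  d3:8  d4:8  d5:8 — peak 8.
Total mover-days = 40 over 5 days ⇒ peak ≥ ⌈40/5⌉ = 8, so 8 is optimal.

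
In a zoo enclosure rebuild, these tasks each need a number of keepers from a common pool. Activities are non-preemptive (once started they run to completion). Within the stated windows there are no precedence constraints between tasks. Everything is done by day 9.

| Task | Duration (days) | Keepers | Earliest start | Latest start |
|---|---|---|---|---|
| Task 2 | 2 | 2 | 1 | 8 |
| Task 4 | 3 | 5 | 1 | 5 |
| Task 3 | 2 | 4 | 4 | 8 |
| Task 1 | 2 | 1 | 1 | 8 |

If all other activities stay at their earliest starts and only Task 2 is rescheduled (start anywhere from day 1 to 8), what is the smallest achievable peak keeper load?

6

Task 2@1: d1:8  d2:8  d3:5  d4:4  d5:4  d6:0  d7:0  d8:0  d9:0 → peak 8
Task 2@2: d1:6  d2:8  d3:7  d4:4  d5:4  d6:0  d7:0  d8:0  d9:0 → peak 8
Task 2@3: d1:6  d2:6  d3:7  d4:6  d5:4  d6:0  d7:0  d8:0  d9:0 → peak 7
Task 2@4: d1:6  d2:6  d3:5  d4:6  d5:6  d6:0  d7:0  d8:0  d9:0 → peak 6
Task 2@5: d1:6  d2:6  d3:5  d4:4  d5:6  d6:2  d7:0  d8:0  d9:0 → peak 6
Task 2@6: d1:6  d2:6  d3:5  d4:4  d5:4  d6:2  d7:2  d8:0  d9:0 → peak 6
Task 2@7: d1:6  d2:6  d3:5  d4:4  d5:4  d6:0  d7:2  d8:2  d9:0 → peak 6
Task 2@8: d1:6  d2:6  d3:5  d4:4  d5:4  d6:0  d7:0  d8:2  d9:2 → peak 6
Best is Task 2@4, peak 6.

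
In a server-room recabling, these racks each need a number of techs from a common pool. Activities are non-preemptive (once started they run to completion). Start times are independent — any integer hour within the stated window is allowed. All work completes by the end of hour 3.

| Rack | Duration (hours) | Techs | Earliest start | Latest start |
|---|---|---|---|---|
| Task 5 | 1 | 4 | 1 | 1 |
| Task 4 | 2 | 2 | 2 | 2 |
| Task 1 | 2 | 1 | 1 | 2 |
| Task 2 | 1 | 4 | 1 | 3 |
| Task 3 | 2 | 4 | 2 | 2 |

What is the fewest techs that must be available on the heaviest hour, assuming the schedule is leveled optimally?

8

Early-start (Task 5@1, Task 4@2, Task 1@1, Task 2@1, Task 3@2) gives peak 9: h1:9  h2:7  h3:6.
Shift Task 1→2.
Schedule Task 5@1, Task 4@2, Task 1@2, Task 2@1, Task 3@2: h1:8  h2:7  h3:7 — peak 8.
Total tech-hours = 22 over 3 hours ⇒ peak ≥ ⌈22/3⌉ = 8, so 8 is optimal.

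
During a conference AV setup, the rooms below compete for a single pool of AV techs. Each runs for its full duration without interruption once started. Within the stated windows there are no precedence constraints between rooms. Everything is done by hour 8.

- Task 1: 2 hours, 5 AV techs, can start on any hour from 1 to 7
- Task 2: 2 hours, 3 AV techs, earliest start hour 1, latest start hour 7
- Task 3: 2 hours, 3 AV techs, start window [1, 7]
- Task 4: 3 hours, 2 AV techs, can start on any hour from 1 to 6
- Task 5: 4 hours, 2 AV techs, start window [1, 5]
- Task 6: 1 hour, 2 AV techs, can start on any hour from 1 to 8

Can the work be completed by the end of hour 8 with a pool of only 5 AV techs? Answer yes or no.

yes

Schedule Task 1@1, Task 2@3, Task 3@6, Task 4@3, Task 5@5, Task 6@8: h1:5  h2:5  h3:5  h4:5  h5:4  h6:5  h7:5  h8:4 — peak 5 ≤ 5.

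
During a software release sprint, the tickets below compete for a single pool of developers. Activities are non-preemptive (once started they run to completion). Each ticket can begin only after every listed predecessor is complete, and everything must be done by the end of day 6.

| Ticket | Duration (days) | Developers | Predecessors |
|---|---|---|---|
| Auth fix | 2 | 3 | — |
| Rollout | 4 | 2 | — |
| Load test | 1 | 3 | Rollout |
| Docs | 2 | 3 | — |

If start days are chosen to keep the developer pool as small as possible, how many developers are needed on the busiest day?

Early-start (Auth fix@1, Rollout@1, Load test@5, Docs@1) gives peak 8: d1:8  d2:8  d3:2  d4:2  d5:3  d6:0.
Shift Docs→3.
Schedule Auth fix@1, Rollout@1, Load test@5, Docs@3: d1:5  d2:5  d3:5  d4:5  d5:3  d6:0 — peak 5.

5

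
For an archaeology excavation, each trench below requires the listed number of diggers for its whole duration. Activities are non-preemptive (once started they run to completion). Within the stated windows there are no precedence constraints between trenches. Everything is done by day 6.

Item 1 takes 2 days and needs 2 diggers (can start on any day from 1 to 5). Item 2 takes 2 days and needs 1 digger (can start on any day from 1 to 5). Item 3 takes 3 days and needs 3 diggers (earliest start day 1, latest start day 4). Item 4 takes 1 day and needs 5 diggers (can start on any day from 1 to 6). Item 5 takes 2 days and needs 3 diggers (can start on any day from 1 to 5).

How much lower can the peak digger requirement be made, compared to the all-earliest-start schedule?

Early-start peak: d1:14  d2:9  d3:3  d4:0  d5:0  d6:0 ⇒ 14.
Leveled (Item 1@1, Item 2@3, Item 3@1, Item 4@6, Item 5@4): d1:5  d2:5  d3:4  d4:4  d5:3  d6:5 ⇒ 5.
Reduction 14 − 5 = 9.

9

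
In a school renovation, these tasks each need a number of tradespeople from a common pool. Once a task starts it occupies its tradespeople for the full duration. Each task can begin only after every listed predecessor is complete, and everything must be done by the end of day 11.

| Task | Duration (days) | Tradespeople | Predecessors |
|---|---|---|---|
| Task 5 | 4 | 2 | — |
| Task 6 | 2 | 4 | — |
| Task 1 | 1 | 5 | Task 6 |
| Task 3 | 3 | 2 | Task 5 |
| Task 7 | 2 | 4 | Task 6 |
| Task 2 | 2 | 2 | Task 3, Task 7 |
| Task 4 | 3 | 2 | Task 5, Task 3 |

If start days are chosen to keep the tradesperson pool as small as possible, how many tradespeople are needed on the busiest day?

6

Early-start (Task 5@1, Task 6@1, Task 1@3, Task 3@5, Task 7@3, Task 2@8, Task 4@8) gives peak 11: d1:6  d2:6  d3:11  d4:6  d5:2  d6:2  d7:2  d8:4  d9:4  d10:2  d11:0.
Shift Task 1→5, Task 3→6, Task 2→9, Task 4→9.
Schedule Task 5@1, Task 6@1, Task 1@5, Task 3@6, Task 7@3, Task 2@9, Task 4@9: d1:6  d2:6  d3:6  d4:6  d5:5  d6:2  d7:2  d8:2  d9:4  d10:4  d11:2 — peak 6.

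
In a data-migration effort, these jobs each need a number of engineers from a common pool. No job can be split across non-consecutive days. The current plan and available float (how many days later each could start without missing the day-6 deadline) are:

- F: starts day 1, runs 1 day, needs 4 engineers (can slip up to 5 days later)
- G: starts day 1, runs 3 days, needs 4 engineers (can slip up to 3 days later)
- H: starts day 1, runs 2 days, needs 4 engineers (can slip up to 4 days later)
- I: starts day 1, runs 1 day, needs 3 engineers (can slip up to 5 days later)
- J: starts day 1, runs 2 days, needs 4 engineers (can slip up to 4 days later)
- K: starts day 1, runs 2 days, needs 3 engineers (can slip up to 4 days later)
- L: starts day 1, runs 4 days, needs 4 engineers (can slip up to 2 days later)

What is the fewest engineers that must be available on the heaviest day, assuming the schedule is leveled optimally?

11

Early-start (F@1, G@1, H@1, I@1, J@1, K@1, L@1) gives peak 26: d1:26  d2:19  d3:8  d4:4  d5:0  d6:0.
Shift G→2, J→5, K→2, L→3.
Schedule F@1, G@2, H@1, I@1, J@5, K@2, L@3: d1:11  d2:11  d3:11  d4:8  d5:8  d6:8 — peak 11.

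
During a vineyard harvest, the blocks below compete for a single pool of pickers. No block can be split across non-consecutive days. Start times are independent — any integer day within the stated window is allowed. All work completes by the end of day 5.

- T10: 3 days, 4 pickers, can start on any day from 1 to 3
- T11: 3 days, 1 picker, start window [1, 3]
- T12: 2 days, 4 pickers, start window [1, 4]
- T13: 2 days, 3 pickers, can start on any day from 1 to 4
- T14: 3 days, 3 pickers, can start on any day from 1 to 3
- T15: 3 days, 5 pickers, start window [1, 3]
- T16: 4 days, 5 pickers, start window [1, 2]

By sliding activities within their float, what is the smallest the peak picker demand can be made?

Early-start (T10@1, T11@1, T12@1, T13@1, T14@1, T15@1, T16@1) gives peak 25: d1:25  d2:25  d3:18  d4:5  d5:0.
Shift T14→3, T15→3.
Schedule T10@1, T11@1, T12@1, T13@1, T14@3, T15@3, T16@1: d1:17  d2:17  d3:18  d4:13  d5:8 — peak 18.

18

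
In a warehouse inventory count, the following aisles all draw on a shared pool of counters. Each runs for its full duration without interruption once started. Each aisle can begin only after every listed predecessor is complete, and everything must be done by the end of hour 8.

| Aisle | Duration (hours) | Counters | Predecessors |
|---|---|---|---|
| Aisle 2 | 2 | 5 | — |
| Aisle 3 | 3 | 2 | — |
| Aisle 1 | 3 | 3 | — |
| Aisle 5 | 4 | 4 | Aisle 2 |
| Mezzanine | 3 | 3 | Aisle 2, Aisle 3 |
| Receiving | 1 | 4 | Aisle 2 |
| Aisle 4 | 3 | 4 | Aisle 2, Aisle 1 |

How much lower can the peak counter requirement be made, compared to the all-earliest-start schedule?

Early-start peak: h1:10  h2:10  h3:13  h4:11  h5:11  h6:11  h7:0  h8:0 ⇒ 13.
Leveled (Aisle 2@1, Aisle 3@1, Aisle 1@1, Aisle 5@3, Mezzanine@4, Receiving@4, Aisle 4@5): h1:10  h2:10  h3:9  h4:11  h5:11  h6:11  h7:4  h8:0 ⇒ 11.
Reduction 13 − 11 = 2.

2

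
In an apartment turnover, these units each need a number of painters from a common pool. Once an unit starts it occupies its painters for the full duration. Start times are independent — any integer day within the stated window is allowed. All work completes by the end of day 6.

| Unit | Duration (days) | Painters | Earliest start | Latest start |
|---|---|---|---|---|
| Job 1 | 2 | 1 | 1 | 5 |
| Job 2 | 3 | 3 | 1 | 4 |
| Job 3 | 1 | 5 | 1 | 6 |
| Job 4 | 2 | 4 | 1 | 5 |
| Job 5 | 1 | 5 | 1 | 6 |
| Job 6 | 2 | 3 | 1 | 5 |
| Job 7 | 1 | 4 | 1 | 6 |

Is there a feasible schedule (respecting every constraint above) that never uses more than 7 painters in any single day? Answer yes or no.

Schedule Job 1@1, Job 2@3, Job 3@1, Job 4@3, Job 5@2, Job 6@5, Job 7@6: d1:6  d2:6  d3:7  d4:7  d5:6  d6:7 — peak 7 ≤ 7.

yes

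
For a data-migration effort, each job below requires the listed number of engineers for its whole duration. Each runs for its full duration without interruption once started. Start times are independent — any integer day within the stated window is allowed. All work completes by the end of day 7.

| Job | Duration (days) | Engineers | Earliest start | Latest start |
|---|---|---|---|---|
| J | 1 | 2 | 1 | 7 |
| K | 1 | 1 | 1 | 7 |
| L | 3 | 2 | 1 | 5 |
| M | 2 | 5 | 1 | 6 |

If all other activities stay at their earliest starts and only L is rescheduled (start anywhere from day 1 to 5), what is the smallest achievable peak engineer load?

L@1: d1:10  d2:7  d3:2  d4:0  d5:0  d6:0  d7:0 → peak 10
L@2: d1:8  d2:7  d3:2  d4:2  d5:0  d6:0  d7:0 → peak 8
L@3: d1:8  d2:5  d3:2  d4:2  d5:2  d6:0  d7:0 → peak 8
L@4: d1:8  d2:5  d3:0  d4:2  d5:2  d6:2  d7:0 → peak 8
L@5: d1:8  d2:5  d3:0  d4:0  d5:2  d6:2  d7:2 → peak 8
Best is L@2, peak 8.

8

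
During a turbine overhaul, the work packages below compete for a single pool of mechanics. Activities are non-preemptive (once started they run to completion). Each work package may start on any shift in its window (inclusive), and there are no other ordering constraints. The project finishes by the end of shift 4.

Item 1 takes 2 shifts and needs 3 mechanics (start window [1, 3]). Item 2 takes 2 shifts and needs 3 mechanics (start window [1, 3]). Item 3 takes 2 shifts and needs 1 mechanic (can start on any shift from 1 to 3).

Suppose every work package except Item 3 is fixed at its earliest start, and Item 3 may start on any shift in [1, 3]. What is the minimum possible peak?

6

Item 3@1: s1:7  s2:7  s3:0  s4:0 → peak 7
Item 3@2: s1:6  s2:7  s3:1  s4:0 → peak 7
Item 3@3: s1:6  s2:6  s3:1  s4:1 → peak 6
Best is Item 3@3, peak 6.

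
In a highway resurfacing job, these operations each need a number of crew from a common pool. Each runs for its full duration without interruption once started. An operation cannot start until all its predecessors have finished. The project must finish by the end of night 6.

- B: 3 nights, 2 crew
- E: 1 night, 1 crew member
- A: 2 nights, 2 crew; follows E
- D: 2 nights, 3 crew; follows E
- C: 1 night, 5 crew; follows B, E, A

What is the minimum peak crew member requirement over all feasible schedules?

5

Early-start (B@1, E@1, A@2, D@2, C@4) gives peak 7: n1:3  n2:7  n3:7  n4:5  n5:0  n6:0.
Shift D→4, C→6.
Schedule B@1, E@1, A@2, D@4, C@6: n1:3  n2:4  n3:4  n4:3  n5:3  n6:5 — peak 5.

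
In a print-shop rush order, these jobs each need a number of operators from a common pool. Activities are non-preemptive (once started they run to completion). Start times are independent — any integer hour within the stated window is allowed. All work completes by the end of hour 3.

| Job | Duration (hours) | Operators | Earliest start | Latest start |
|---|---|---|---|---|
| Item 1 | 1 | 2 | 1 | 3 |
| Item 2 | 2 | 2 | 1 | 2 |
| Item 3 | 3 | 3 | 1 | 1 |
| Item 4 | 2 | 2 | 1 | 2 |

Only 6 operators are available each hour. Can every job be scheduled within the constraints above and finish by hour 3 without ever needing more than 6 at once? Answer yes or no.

no

Total operator-hours = 19; over 3 hours the average is 19/3 > 6, so some hour must exceed 6.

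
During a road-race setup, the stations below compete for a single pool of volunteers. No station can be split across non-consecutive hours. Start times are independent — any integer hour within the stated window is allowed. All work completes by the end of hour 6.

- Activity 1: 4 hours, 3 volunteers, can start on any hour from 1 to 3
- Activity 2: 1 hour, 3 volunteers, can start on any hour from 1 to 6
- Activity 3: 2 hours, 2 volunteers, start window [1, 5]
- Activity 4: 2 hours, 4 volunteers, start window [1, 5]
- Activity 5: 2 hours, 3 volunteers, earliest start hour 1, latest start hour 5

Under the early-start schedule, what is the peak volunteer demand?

15

Early-start schedule: Activity 1@1, Activity 2@1, Activity 3@1, Activity 4@1, Activity 5@1.
Load per hour: hour 1: 15, hour 2: 12, hour 3: 3, hour 4: 3, hour 5: 0, hour 6: 0.
Peak is 15.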